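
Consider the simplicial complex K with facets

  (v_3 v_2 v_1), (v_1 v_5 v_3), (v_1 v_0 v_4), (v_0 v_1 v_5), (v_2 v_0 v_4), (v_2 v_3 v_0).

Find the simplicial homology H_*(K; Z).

H_0 ≅ Z,  H_1 ≅ Z,  H_2 = 0.

We work with the vertex ordering v_0 < v_1 < v_2 < v_3 < v_4 < v_5. The simplices of K, each written with vertices in increasing order, are:

  0-simplices (6): [v_0], [v_1], [v_2], [v_3], [v_4], [v_5]
  1-simplices (12): [v_0,v_1], [v_0,v_2], [v_0,v_3], [v_0,v_4], [v_0,v_5], [v_1,v_2], [v_1,v_3], [v_1,v_4], [v_1,v_5], [v_2,v_3], [v_2,v_4], [v_3,v_5]
  2-simplices (6): [v_0,v_1,v_4], [v_0,v_1,v_5], [v_0,v_2,v_3], [v_0,v_2,v_4], [v_1,v_2,v_3], [v_1,v_3,v_5]

giving chain groups C_0 ≅ Z^6, C_1 ≅ Z^12, C_2 ≅ Z^6.

∂_1: C_1 → C_0 is given by ∂[p,q] = [q] − [p].
The resulting 6×12 matrix has rank 5, and its Smith normal form has invariant factors (1,1,1,1,1).

∂_2: C_2 → C_1 acts by ∂[p,q,r] = [q,r] − [p,r] + [p,q]. For instance
  ∂[v_0,v_2,v_3] = [v_2,v_3] − [v_0,v_3] + [v_0,v_2],
  ∂[v_0,v_1,v_4] = [v_1,v_4] − [v_0,v_4] + [v_0,v_1].
As a 12×6 matrix over Z this has rank 6, with invariant factors (1,1,1,1,1,1).

From H_k ≅ ker(∂_k) / im(∂_{k+1}) we obtain:

  H_0: rank C_0 − rank ∂_1 = 6 − 5 = 1, and the invariant factors of ∂_1 are all 1, so H_0 ≅ Z.
  H_1: rank ker ∂_1 − rank ∂_2 = (12 − 5) − 6 = 1, and the invariant factors of ∂_2 are all 1, so H_1 ≅ Z.
  H_2: rank ker ∂_2 − rank ∂_3 = (6 − 6) − 0 = 0, and there is no ∂_3, so H_2 ≅ 0.

As a check, the Euler characteristic is 6 − 12 + 6 = 0, which agrees with 1 − 1 + 0 = 0.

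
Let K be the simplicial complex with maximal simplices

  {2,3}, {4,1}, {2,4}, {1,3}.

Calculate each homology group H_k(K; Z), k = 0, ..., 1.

We work with the vertex ordering 1 < 2 < 3 < 4. The simplices of K, each written with vertices in increasing order, are:

  0-simplices (4): [1], [2], [3], [4]
  1-simplices (4): [1,3], [1,4], [2,3], [2,4]

giving chain groups C_0 ≅ Z^4, C_1 ≅ Z^4.

Boundary ∂_1: C_1 → C_0 maps an edge to its endpoints' difference, ∂[p,q] = q − p. For instance
  ∂[1,3] = [3] − [1].
The resulting 4×4 matrix has rank 3, and its Smith normal form has invariant factors (1,1,1).

Reading off H_k = ker ∂_k / im ∂_{k+1}:

  H_0: rank C_0 − rank ∂_1 = 4 − 3 = 1, and the invariant factors of ∂_1 are all 1, so H_0 ≅ Z.
  H_1: rank ker ∂_1 − rank ∂_2 = (4 − 3) − 0 = 1, and there is no ∂_2, so H_1 ≅ Z.

As a check, the Euler characteristic is 4 − 4 = 0, which agrees with 1 − 1 = 0.
(K is a triangulation of the circle S^1.)

H_0 = Z,  H_1 = Z.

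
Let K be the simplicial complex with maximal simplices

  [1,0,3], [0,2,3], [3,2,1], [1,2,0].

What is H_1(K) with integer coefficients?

Order the vertices as 0 < 1 < 2 < 3. Listing each simplex with vertices in this order, K has dimension 2 with simplices:

  0-simplices (4): [0], [1], [2], [3]
  1-simplices (6): [0,1], [0,2], [0,3], [1,2], [1,3], [2,3]
  2-simplices (4): [0,1,2], [0,1,3], [0,2,3], [1,2,3]

giving chain groups C_0 ≅ Z^4, C_1 ≅ Z^6, C_2 ≅ Z^4.

Boundary ∂_1: C_1 → C_0 sends each edge [p,q] (with p < q) to q − p. For instance
  ∂[0,3] = [3] − [0].
The 4×6 boundary matrix has rank 3 and Smith normal form diag(1,1,1).

∂_2: C_2 → C_1 maps a triangle to the signed sum of its edges. For instance
  ∂[0,1,2] = [1,2] − [0,2] + [0,1],
  ∂[1,2,3] = [2,3] − [1,3] + [1,2].
The 6×4 boundary matrix has rank 3 and Smith normal form diag(1,1,1).

From H_k ≅ ker(∂_k) / im(∂_{k+1}) we obtain:

  H_1: rank ker ∂_1 − rank ∂_2 = (6 − 3) − 3 = 0, and the invariant factors of ∂_2 are all 1, so H_1 = 0.

H_1 = 0.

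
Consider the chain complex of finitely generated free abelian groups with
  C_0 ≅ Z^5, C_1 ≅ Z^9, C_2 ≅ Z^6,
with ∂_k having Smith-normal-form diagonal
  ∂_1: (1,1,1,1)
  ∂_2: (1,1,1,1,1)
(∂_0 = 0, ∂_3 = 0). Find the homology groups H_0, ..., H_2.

H_0 ≅ Z,  H_1 = 0,  H_2 ≅ Z.

H_0: b_0 = 5 − 0 − 4 = 1; torsion from ∂_1 factors > 1: none. So H_0 ≅ Z.
H_1: b_1 = 9 − 4 − 5 = 0; torsion from ∂_2 factors > 1: none. So H_1 ≅ 0.
H_2: b_2 = 6 − 5 − 0 = 1; torsion from ∂_3 factors > 1: none. So H_2 ≅ Z.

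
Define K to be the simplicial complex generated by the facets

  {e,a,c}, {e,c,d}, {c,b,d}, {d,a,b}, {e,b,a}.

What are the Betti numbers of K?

b_0 = 1, b_1 = 1, b_2 = 0.

We work with the vertex ordering a < b < c < d < e. The simplices of K, each written with vertices in increasing order, are:

  0-simplices (5): a, b, c, d, e
  1-simplices (10): ab, ac, ad, ae, bc, bd, be, cd, ce, de
  2-simplices (5): abd, abe, ace, bcd, cde

so the chain groups are C_0 ≅ Z^5, C_1 ≅ Z^10, C_2 ≅ Z^5.

∂_1: C_1 → C_0 maps an edge to its endpoints' difference, ∂[p,q] = q − p. For instance
  ∂be = e − b.
As a 5×10 matrix over Z this has rank 4, with invariant factors (1,1,1,1).

Boundary ∂_2: C_2 → C_1 acts by ∂[p,q,r] = [q,r] − [p,r] + [p,q]. For instance
  ∂cde = de − ce + cd,
  ∂abd = bd − ad + ab.
This gives a 10×5 integer matrix of rank 5; reducing to Smith normal form yields diagonal entries (1,1,1,1,1).

From H_k ≅ ker(∂_k) / im(∂_{k+1}) we obtain:

  H_0: rank C_0 − rank ∂_1 = 5 − 4 = 1, and the invariant factors of ∂_1 are all 1, so H_0 ≅ Z.
  H_1: rank ker ∂_1 − rank ∂_2 = (10 − 4) − 5 = 1, and the invariant factors of ∂_2 are all 1, so H_1 ≅ Z.
  H_2: rank ker ∂_2 − rank ∂_3 = (5 − 5) − 0 = 0, and there is no ∂_3, so H_2 ≅ 0.

Hence the Betti numbers are b_0 = 1, b_1 = 1, b_2 = 0.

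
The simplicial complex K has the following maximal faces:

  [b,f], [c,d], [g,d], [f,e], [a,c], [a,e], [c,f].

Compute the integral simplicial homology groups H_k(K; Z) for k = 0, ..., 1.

H_0 ≅ Z,  H_1 ≅ Z.

Fix the vertex order a < b < c < d < e < f < g and write every simplex with vertices in increasing order. Then dim K = 1 and the simplices of K are:

  0-simplices (7): a, b, c, d, e, f, g
  1-simplices (7): ac, ae, bf, cd, cf, dg, ef

Hence C_0 ≅ Z^7, C_1 ≅ Z^7.

Boundary ∂_1: C_1 → C_0 is given by ∂[p,q] = [q] − [p].
The resulting 7×7 matrix has rank 6, and its Smith normal form has invariant factors (1,1,1,1,1,1).

Now H_k = ker ∂_k / im ∂_{k+1}, so:

  H_0: rank C_0 − rank ∂_1 = 7 − 6 = 1, and the invariant factors of ∂_1 are all 1, so H_0 = Z.
  H_1: rank ker ∂_1 − rank ∂_2 = (7 − 6) − 0 = 1, and there is no ∂_2, so H_1 = Z.

As a check, the Euler characteristic is 7 − 7 = 0, which agrees with 1 − 1 = 0.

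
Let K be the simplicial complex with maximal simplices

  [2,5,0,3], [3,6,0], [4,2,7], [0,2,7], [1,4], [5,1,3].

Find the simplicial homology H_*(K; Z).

Order the vertices as 0 < 1 < 2 < 3 < 4 < 5 < 6 < 7. Listing each simplex with vertices in this order, K has dimension 3 with simplices:

  0-simplices (8): [0], [1], [2], [3], [4], [5], [6], [7]
  1-simplices (15): [0,2], [0,3], [0,5], [0,6], [0,7], [1,3], [1,4], [1,5], [2,3], [2,4], [2,5], [2,7], [3,5], [3,6], [4,7]
  2-simplices (8): [0,2,3], [0,2,5], [0,2,7], [0,3,5], [0,3,6], [1,3,5], [2,3,5], [2,4,7]
  3-simplices (1): [0,2,3,5]

giving chain groups C_0 ≅ Z^8, C_1 ≅ Z^15, C_2 ≅ Z^8, C_3 ≅ Z^1.

∂_1: C_1 → C_0 maps an edge to its endpoints' difference, ∂[p,q] = q − p. For instance
  ∂[0,6] = [6] − [0].
As a 8×15 matrix over Z this has rank 7, with invariant factors (1,1,1,1,1,1,1).

Boundary ∂_2: C_2 → C_1 maps a triangle to the signed sum of its edges. For instance
  ∂[0,2,5] = [2,5] − [0,5] + [0,2],
  ∂[0,2,7] = [2,7] − [0,7] + [0,2].
The resulting 15×8 matrix has rank 7, and its Smith normal form has invariant factors (1,1,1,1,1,1,1).

The boundary map ∂_3: C_3 → C_2 sends each 3-simplex σ to the alternating sum Σ_i (−1)^i (σ with its i-th vertex removed). For instance
  ∂[0,2,3,5] = [2,3,5] − [0,3,5] + [0,2,5] − [0,2,3].
This gives a 8×1 integer matrix of rank 1; reducing to Smith normal form yields diagonal entries (1).

From H_k ≅ ker(∂_k) / im(∂_{k+1}) we obtain:

  H_0: rank C_0 − rank ∂_1 = 8 − 7 = 1, and the invariant factors of ∂_1 are all 1, so H_0 ≅ Z.
  H_1: rank ker ∂_1 − rank ∂_2 = (15 − 7) − 7 = 1, and the invariant factors of ∂_2 are all 1, so H_1 ≅ Z.
  H_2: rank ker ∂_2 − rank ∂_3 = (8 − 7) − 1 = 0, and the invariant factors of ∂_3 are all 1, so H_2 ≅ 0.
  H_3: rank ker ∂_3 − rank ∂_4 = (1 − 1) − 0 = 0, and there is no ∂_4, so H_3 ≅ 0.

H_0 = Z,  H_1 = Z,  H_2 = 0,  H_3 = 0.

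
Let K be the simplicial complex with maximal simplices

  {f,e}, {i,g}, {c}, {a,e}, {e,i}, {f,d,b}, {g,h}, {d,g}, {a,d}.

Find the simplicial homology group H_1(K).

H_1 ≅ Z^2.

Take the total order a < b < c < d < e < f < g < h < i on the vertex set. Then K (dimension 2) consists of the simplices:

  0-simplices (9): a, b, c, d, e, f, g, h, i
  1-simplices (10): ad, ae, bd, bf, df, dg, ef, ei, gh, gi
  2-simplices (1): bdf

giving chain groups C_0 ≅ Z^9, C_1 ≅ Z^10, C_2 ≅ Z^1.

Boundary ∂_1: C_1 → C_0 maps an edge to its endpoints' difference, ∂[p,q] = q − p. For instance
  ∂ef = f − e.
This gives a 9×10 integer matrix of rank 7; reducing to Smith normal form yields diagonal entries (1,1,1,1,1,1,1).

∂_2: C_2 → C_1 maps a triangle to the signed sum of its edges. For instance
  ∂bdf = df − bf + bd.
As a 10×1 matrix over Z this has rank 1, with invariant factors (1).

From H_k ≅ ker(∂_k) / im(∂_{k+1}) we obtain:

  H_1: rank ker ∂_1 − rank ∂_2 = (10 − 7) − 1 = 2, and the invariant factors of ∂_2 are all 1, so H_1 = Z^2.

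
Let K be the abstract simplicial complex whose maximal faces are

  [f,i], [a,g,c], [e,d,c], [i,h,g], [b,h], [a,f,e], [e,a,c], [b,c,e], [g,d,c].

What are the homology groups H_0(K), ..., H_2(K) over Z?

Take the total order a < b < c < d < e < f < g < h < i on the vertex set. Then K (dimension 2) consists of the simplices:

  0-simplices (9): a, b, c, d, e, f, g, h, i
  1-simplices (17): ac, ae, af, ag, bc, be, bh, cd, ce, cg, de, dg, ef, fi, gh, gi, hi
  2-simplices (7): ace, acg, aef, bce, cde, cdg, ghi

so the chain groups are C_0 ≅ Z^9, C_1 ≅ Z^17, C_2 ≅ Z^7.

∂_1: C_1 → C_0 maps an edge to its endpoints' difference, ∂[p,q] = q − p.
The resulting 9×17 matrix has rank 8, and its Smith normal form has invariant factors (1,1,1,1,1,1,1,1).

∂_2: C_2 → C_1 maps a triangle to the signed sum of its edges. For instance
  ∂aef = ef − af + ae,
  ∂acg = cg − ag + ac.
The resulting 17×7 matrix has rank 7, and its Smith normal form has invariant factors (1,1,1,1,1,1,1).

Now H_k = ker ∂_k / im ∂_{k+1}, so:

  H_0: rank C_0 − rank ∂_1 = 9 − 8 = 1, and the invariant factors of ∂_1 are all 1, so H_0 ≅ Z.
  H_1: rank ker ∂_1 − rank ∂_2 = (17 − 8) − 7 = 2, and the invariant factors of ∂_2 are all 1, so H_1 ≅ Z^2.
  H_2: rank ker ∂_2 − rank ∂_3 = (7 − 7) − 0 = 0, and there is no ∂_3, so H_2 ≅ 0.

H_0 = Z,  H_1 = Z^2,  H_2 = 0.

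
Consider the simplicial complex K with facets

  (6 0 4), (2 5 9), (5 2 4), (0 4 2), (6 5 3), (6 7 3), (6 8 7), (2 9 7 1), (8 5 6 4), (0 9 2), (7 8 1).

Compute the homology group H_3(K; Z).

H_3 ≅ 0.

Fix the vertex order 0 < 1 < 2 < 3 < 4 < 5 < 6 < 7 < 8 < 9 and write every simplex with vertices in increasing order. Then dim K = 3 and the simplices of K are:

  0-simplices (10): [0], [1], [2], [3], [4], [5], [6], [7], [8], [9]
  1-simplices (25): (25 of them)
  2-simplices (17): [0,2,4], [0,2,9], [0,4,6], [1,2,7], [1,2,9], [1,7,8], [1,7,9], [2,4,5], [2,5,9], [2,7,9], [3,5,6], [3,6,7], [4,5,6], [4,5,8], [4,6,8], [5,6,8], [6,7,8]
  3-simplices (2): [1,2,7,9], [4,5,6,8]

Hence C_0 ≅ Z^10, C_1 ≅ Z^25, C_2 ≅ Z^17, C_3 ≅ Z^2.

Boundary ∂_1: C_1 → C_0 maps an edge to its endpoints' difference, ∂[p,q] = q − p. For instance
  ∂[7,9] = [9] − [7].
The resulting 10×25 matrix has rank 9, and its Smith normal form has invariant factors (1,1,1,1,1,1,1,1,1).

Boundary ∂_2: C_2 → C_1 maps a triangle to the signed sum of its edges. For instance
  ∂[0,2,4] = [2,4] − [0,4] + [0,2],
  ∂[0,2,9] = [2,9] − [0,9] + [0,2].
As a 25×17 matrix over Z this has rank 15, with invariant factors (1,1,1,1,1,1,1,1,1,1,1,1,1,1,1).

Boundary ∂_3: C_3 → C_2 sends each 3-simplex σ to the alternating sum Σ_i (−1)^i (σ with its i-th vertex removed). For instance
  ∂[1,2,7,9] = [2,7,9] − [1,7,9] + [1,2,9] − [1,2,7],
  ∂[4,5,6,8] = [5,6,8] − [4,6,8] + [4,5,8] − [4,5,6].
This gives a 17×2 integer matrix of rank 2; reducing to Smith normal form yields diagonal entries (1,1).

Reading off H_k = ker ∂_k / im ∂_{k+1}:

  H_3: rank ker ∂_3 − rank ∂_4 = (2 − 2) − 0 = 0, and there is no ∂_4, so H_3 = 0.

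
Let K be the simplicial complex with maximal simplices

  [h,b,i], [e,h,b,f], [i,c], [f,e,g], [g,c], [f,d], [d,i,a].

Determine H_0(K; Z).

Fix the vertex order a < b < c < d < e < f < g < h < i and write every simplex with vertices in increasing order. Then dim K = 3 and the simplices of K are:

  0-simplices (9): a, b, c, d, e, f, g, h, i
  1-simplices (16): ad, ai, be, bf, bh, bi, cg, ci, df, di, ef, eg, eh, fg, fh, hi
  2-simplices (7): adi, bef, beh, bfh, bhi, efg, efh
  3-simplices (1): befh

so the chain groups are C_0 ≅ Z^9, C_1 ≅ Z^16, C_2 ≅ Z^7, C_3 ≅ Z^1.

Boundary ∂_1: C_1 → C_0 is given by ∂[p,q] = [q] − [p]. For instance
  ∂eg = g − e.
The resulting 9×16 matrix has rank 8, and its Smith normal form has invariant factors (1,1,1,1,1,1,1,1).

∂_2: C_2 → C_1 maps a triangle to the signed sum of its edges. For instance
  ∂efg = fg − eg + ef,
  ∂bef = ef − bf + be.
The resulting 16×7 matrix has rank 6, and its Smith normal form has invariant factors (1,1,1,1,1,1).

Boundary ∂_3: C_3 → C_2 sends each 3-simplex σ to the alternating sum Σ_i (−1)^i (σ with its i-th vertex removed). For instance
  ∂befh = efh − bfh + beh − bef.
The 7×1 boundary matrix has rank 1 and Smith normal form diag(1).

Reading off H_k = ker ∂_k / im ∂_{k+1}:

  H_0: rank C_0 − rank ∂_1 = 9 − 8 = 1, and the invariant factors of ∂_1 are all 1, so H_0 ≅ Z.

H_0 ≅ Z.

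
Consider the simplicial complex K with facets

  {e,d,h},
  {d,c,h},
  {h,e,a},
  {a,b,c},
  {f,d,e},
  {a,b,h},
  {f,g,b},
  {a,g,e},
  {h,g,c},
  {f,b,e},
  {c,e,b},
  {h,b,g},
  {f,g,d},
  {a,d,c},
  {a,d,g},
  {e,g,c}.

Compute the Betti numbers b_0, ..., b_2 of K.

b_0 = 1, b_1 = 2, b_2 = 1.

K has 8 vertices, 24 edges, 16 triangles.
rank ∂_0 = 0, rank ∂_1 = 7 ⇒ b_0 = 8 − 0 − 7 = 1; all invariant factors of ∂_1 are 1 so no torsion. So H_0 ≅ Z.
rank ∂_1 = 7, rank ∂_2 = 15 ⇒ b_1 = 24 − 7 − 15 = 2; all invariant factors of ∂_2 are 1 so no torsion. So H_1 ≅ Z^2.
rank ∂_2 = 15, rank ∂_3 = 0 ⇒ b_2 = 16 − 15 − 0 = 1. So H_2 ≅ Z.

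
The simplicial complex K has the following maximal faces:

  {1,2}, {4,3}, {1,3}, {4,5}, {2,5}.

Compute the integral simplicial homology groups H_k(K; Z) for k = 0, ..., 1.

Order the vertices as 1 < 2 < 3 < 4 < 5. Listing each simplex with vertices in this order, K has dimension 1 with simplices:

  0-simplices (5): [1], [2], [3], [4], [5]
  1-simplices (5): [1,2], [1,3], [2,5], [3,4], [4,5]

so the chain groups are C_0 ≅ Z^5, C_1 ≅ Z^5.

Boundary ∂_1: C_1 → C_0 sends each edge [p,q] (with p < q) to q − p. For instance
  ∂[3,4] = [4] − [3].
This gives a 5×5 integer matrix of rank 4; reducing to Smith normal form yields diagonal entries (1,1,1,1).

Now H_k = ker ∂_k / im ∂_{k+1}, so:

  H_0: rank C_0 − rank ∂_1 = 5 − 4 = 1, and the invariant factors of ∂_1 are all 1, so H_0 = Z.
  H_1: rank ker ∂_1 − rank ∂_2 = (5 − 4) − 0 = 1, and there is no ∂_2, so H_1 = Z.

H_0 = Z,  H_1 = Z.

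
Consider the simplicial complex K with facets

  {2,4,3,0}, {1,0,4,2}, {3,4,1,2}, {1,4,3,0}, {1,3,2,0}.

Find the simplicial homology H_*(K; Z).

H_0 = Z,  H_1 = 0,  H_2 = 0,  H_3 = Z.

Take the total order 0 < 1 < 2 < 3 < 4 on the vertex set. Then K (dimension 3) consists of the simplices:

  0-simplices (5): [0], [1], [2], [3], [4]
  1-simplices (10): [0,1], [0,2], [0,3], [0,4], [1,2], [1,3], [1,4], [2,3], [2,4], [3,4]
  2-simplices (10): [0,1,2], [0,1,3], [0,1,4], [0,2,3], [0,2,4], [0,3,4], [1,2,3], [1,2,4], [1,3,4], [2,3,4]
  3-simplices (5): [0,1,2,3], [0,1,2,4], [0,1,3,4], [0,2,3,4], [1,2,3,4]

so the chain groups are C_0 ≅ Z^5, C_1 ≅ Z^10, C_2 ≅ Z^10, C_3 ≅ Z^5.

∂_1: C_1 → C_0 is given by ∂[p,q] = [q] − [p]. For instance
  ∂[0,3] = [3] − [0].
This gives a 5×10 integer matrix of rank 4; reducing to Smith normal form yields diagonal entries (1,1,1,1).

Boundary ∂_2: C_2 → C_1 maps a triangle to the signed sum of its edges. For instance
  ∂[0,1,3] = [1,3] − [0,3] + [0,1],
  ∂[0,2,4] = [2,4] − [0,4] + [0,2].
The 10×10 boundary matrix has rank 6 and Smith normal form diag(1,1,1,1,1,1).

∂_3: C_3 → C_2 sends each 3-simplex σ to the alternating sum Σ_i (−1)^i (σ with its i-th vertex removed). For instance
  ∂[0,1,3,4] = [1,3,4] − [0,3,4] + [0,1,4] − [0,1,3],
  ∂[0,2,3,4] = [2,3,4] − [0,3,4] + [0,2,4] − [0,2,3].
As a 10×5 matrix over Z this has rank 4, with invariant factors (1,1,1,1).

Now H_k = ker ∂_k / im ∂_{k+1}, so:

  H_0: rank C_0 − rank ∂_1 = 5 − 4 = 1, and the invariant factors of ∂_1 are all 1, so H_0 ≅ Z.
  H_1: rank ker ∂_1 − rank ∂_2 = (10 − 4) − 6 = 0, and the invariant factors of ∂_2 are all 1, so H_1 ≅ 0.
  H_2: rank ker ∂_2 − rank ∂_3 = (10 − 6) − 4 = 0, and the invariant factors of ∂_3 are all 1, so H_2 ≅ 0.
  H_3: rank ker ∂_3 − rank ∂_4 = (5 − 4) − 0 = 1, and there is no ∂_4, so H_3 ≅ Z.

(K is a triangulation of the 3-sphere S^3.)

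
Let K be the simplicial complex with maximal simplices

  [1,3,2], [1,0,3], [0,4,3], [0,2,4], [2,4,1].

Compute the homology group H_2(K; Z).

H_2 = 0.

Fix the vertex order 0 < 1 < 2 < 3 < 4 and write every simplex with vertices in increasing order. Then dim K = 2 and the simplices of K are:

  0-simplices (5): [0], [1], [2], [3], [4]
  1-simplices (10): [0,1], [0,2], [0,3], [0,4], [1,2], [1,3], [1,4], [2,3], [2,4], [3,4]
  2-simplices (5): [0,1,3], [0,2,4], [0,3,4], [1,2,3], [1,2,4]

giving chain groups C_0 ≅ Z^5, C_1 ≅ Z^10, C_2 ≅ Z^5.

The boundary map ∂_1: C_1 → C_0 is given by ∂[p,q] = [q] − [p]. For instance
  ∂[0,3] = [3] − [0].
The 5×10 boundary matrix has rank 4 and Smith normal form diag(1,1,1,1).

∂_2: C_2 → C_1 acts by ∂[p,q,r] = [q,r] − [p,r] + [p,q]. For instance
  ∂[0,1,3] = [1,3] − [0,3] + [0,1],
  ∂[0,2,4] = [2,4] − [0,4] + [0,2].
The resulting 10×5 matrix has rank 5, and its Smith normal form has invariant factors (1,1,1,1,1).

Now H_k = ker ∂_k / im ∂_{k+1}, so:

  H_2: rank ker ∂_2 − rank ∂_3 = (5 − 5) − 0 = 0, and there is no ∂_3, so H_2 = 0.

(K is a triangulation of the Möbius band.)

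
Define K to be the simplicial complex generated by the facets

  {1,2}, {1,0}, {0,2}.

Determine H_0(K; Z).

Order the vertices as 0 < 1 < 2. Listing each simplex with vertices in this order, K has dimension 1 with simplices:

  0-simplices (3): [0], [1], [2]
  1-simplices (3): [0,1], [0,2], [1,2]

so the chain groups are C_0 ≅ Z^3, C_1 ≅ Z^3.

Boundary ∂_1: C_1 → C_0 sends each edge [p,q] (with p < q) to q − p. For instance
  ∂[0,1] = [1] − [0].
As a 3×3 matrix over Z this has rank 2, with invariant factors (1,1).

Computing H_k = (kernel of ∂_k) / (image of ∂_{k+1}):

  H_0: rank C_0 − rank ∂_1 = 3 − 2 = 1, and the invariant factors of ∂_1 are all 1, so H_0 ≅ Z.

H_0 = Z.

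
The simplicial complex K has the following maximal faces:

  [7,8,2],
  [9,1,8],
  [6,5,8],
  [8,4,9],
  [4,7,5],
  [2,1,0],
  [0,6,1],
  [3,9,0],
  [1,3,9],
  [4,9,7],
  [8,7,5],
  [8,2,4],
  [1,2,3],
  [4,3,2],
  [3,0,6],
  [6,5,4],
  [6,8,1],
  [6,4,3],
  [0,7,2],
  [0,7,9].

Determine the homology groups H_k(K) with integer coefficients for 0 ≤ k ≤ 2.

H_0 = Z,  H_1 = Z × Z/2,  H_2 = 0.

Fix the vertex order 0 < 1 < 2 < 3 < 4 < 5 < 6 < 7 < 8 < 9 and write every simplex with vertices in increasing order. Then dim K = 2 and the simplices of K are:

  0-simplices (10): [0], [1], [2], [3], [4], [5], [6], [7], [8], [9]
  1-simplices (30): (30 of them)
  2-simplices (20): (20 of them)

so the chain groups are C_0 ≅ Z^10, C_1 ≅ Z^30, C_2 ≅ Z^20.

Boundary ∂_1: C_1 → C_0 is given by ∂[p,q] = [q] − [p]. For instance
  ∂[7,9] = [9] − [7].
This gives a 10×30 integer matrix of rank 9; reducing to Smith normal form yields diagonal entries (1,1,1,1,1,1,1,1,1).

Boundary ∂_2: C_2 → C_1 sends each 2-simplex [p,q,r] to [q,r] − [p,r] + [p,q]. For instance
  ∂[5,6,8] = [6,8] − [5,8] + [5,6],
  ∂[4,7,9] = [7,9] − [4,9] + [4,7].
This gives a 30×20 integer matrix of rank 20; reducing to Smith normal form yields diagonal entries (1,1,1,1,1,1,1,1,1,1,1,1,1,1,1,1,1,1,1,2).

Reading off H_k = ker ∂_k / im ∂_{k+1}:

  H_0: rank C_0 − rank ∂_1 = 10 − 9 = 1, and the invariant factors of ∂_1 are all 1, so H_0 ≅ Z.
  H_1: rank ker ∂_1 − rank ∂_2 = (30 − 9) − 20 = 1, and ∂_2 has invariant factor 2 > 1, so H_1 ≅ Z × Z/2.
  H_2: rank ker ∂_2 − rank ∂_3 = (20 − 20) − 0 = 0, and there is no ∂_3, so H_2 ≅ 0.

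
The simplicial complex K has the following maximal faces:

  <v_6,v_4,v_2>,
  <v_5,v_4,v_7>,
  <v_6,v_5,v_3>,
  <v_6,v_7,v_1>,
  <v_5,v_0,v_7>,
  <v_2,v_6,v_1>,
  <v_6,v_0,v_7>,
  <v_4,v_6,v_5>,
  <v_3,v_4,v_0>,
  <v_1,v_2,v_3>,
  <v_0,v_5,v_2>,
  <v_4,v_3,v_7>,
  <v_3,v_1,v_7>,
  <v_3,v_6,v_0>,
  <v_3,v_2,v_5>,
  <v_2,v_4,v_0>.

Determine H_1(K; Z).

H_1 ≅ Z^2.

Order the vertices as v_0 < v_1 < v_2 < v_3 < v_4 < v_5 < v_6 < v_7. Listing each simplex with vertices in this order, K has dimension 2 with simplices:

  0-simplices (8): [v_0], [v_1], [v_2], [v_3], [v_4], [v_5], [v_6], [v_7]
  1-simplices (24): (24 of them)
  2-simplices (16): (16 of them)

Hence C_0 ≅ Z^8, C_1 ≅ Z^24, C_2 ≅ Z^16.

∂_1: C_1 → C_0 is given by ∂[p,q] = [q] − [p]. For instance
  ∂[v_3,v_4] = [v_4] − [v_3].
The resulting 8×24 matrix has rank 7, and its Smith normal form has invariant factors (1,1,1,1,1,1,1).

Boundary ∂_2: C_2 → C_1 sends each 2-simplex [p,q,r] to [q,r] − [p,r] + [p,q]. For instance
  ∂[v_1,v_2,v_6] = [v_2,v_6] − [v_1,v_6] + [v_1,v_2],
  ∂[v_1,v_3,v_7] = [v_3,v_7] − [v_1,v_7] + [v_1,v_3].
This gives a 24×16 integer matrix of rank 15; reducing to Smith normal form yields diagonal entries (1,1,1,1,1,1,1,1,1,1,1,1,1,1,1).

Reading off H_k = ker ∂_k / im ∂_{k+1}:

  H_1: rank ker ∂_1 − rank ∂_2 = (24 − 7) − 15 = 2, and the invariant factors of ∂_2 are all 1, so H_1 = Z^2.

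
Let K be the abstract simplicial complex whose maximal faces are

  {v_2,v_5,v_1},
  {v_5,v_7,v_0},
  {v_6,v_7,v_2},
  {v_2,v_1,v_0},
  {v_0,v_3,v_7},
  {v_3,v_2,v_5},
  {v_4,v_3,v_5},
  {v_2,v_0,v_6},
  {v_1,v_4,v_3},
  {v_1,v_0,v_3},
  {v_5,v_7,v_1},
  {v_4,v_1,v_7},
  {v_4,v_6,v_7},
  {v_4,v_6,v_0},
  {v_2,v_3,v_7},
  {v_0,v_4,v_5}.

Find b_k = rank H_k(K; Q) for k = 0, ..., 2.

b_0 = 1, b_1 = 2, b_2 = 1.

Take the total order v_0 < v_1 < v_2 < v_3 < v_4 < v_5 < v_6 < v_7 on the vertex set. Then K (dimension 2) consists of the simplices:

  0-simplices (8): [v_0], [v_1], [v_2], [v_3], [v_4], [v_5], [v_6], [v_7]
  1-simplices (24): (24 of them)
  2-simplices (16): (16 of them)

Hence C_0 ≅ Z^8, C_1 ≅ Z^24, C_2 ≅ Z^16.

The boundary map ∂_1: C_1 → C_0 maps an edge to its endpoints' difference, ∂[p,q] = q − p.
The 8×24 boundary matrix has rank 7 and Smith normal form diag(1,1,1,1,1,1,1).

The boundary map ∂_2: C_2 → C_1 maps a triangle to the signed sum of its edges. For instance
  ∂[v_0,v_1,v_3] = [v_1,v_3] − [v_0,v_3] + [v_0,v_1],
  ∂[v_0,v_4,v_5] = [v_4,v_5] − [v_0,v_5] + [v_0,v_4].
The resulting 24×16 matrix has rank 15, and its Smith normal form has invariant factors (1,1,1,1,1,1,1,1,1,1,1,1,1,1,1).

Reading off H_k = ker ∂_k / im ∂_{k+1}:

  H_0: rank C_0 − rank ∂_1 = 8 − 7 = 1, and the invariant factors of ∂_1 are all 1, so H_0 ≅ Z.
  H_1: rank ker ∂_1 − rank ∂_2 = (24 − 7) − 15 = 2, and the invariant factors of ∂_2 are all 1, so H_1 ≅ Z^2.
  H_2: rank ker ∂_2 − rank ∂_3 = (16 − 15) − 0 = 1, and there is no ∂_3, so H_2 ≅ Z.

As a check, the Euler characteristic is 8 − 24 + 16 = 0, which agrees with 1 − 2 + 1 = 0.
(K is a triangulation of the torus T^2.)

Hence the Betti numbers are b_0 = 1, b_1 = 2, b_2 = 1.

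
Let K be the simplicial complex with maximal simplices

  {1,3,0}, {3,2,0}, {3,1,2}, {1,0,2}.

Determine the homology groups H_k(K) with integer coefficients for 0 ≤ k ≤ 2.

H_0 ≅ Z,  H_1 = 0,  H_2 ≅ Z.

K has 4 vertices, 6 edges, 4 triangles.
rank ∂_0 = 0, rank ∂_1 = 3 ⇒ b_0 = 4 − 0 − 3 = 1; all invariant factors of ∂_1 are 1 so no torsion. So H_0 = Z.
rank ∂_1 = 3, rank ∂_2 = 3 ⇒ b_1 = 6 − 3 − 3 = 0; all invariant factors of ∂_2 are 1 so no torsion. So H_1 = 0.
rank ∂_2 = 3, rank ∂_3 = 0 ⇒ b_2 = 4 − 3 − 0 = 1. So H_2 = Z.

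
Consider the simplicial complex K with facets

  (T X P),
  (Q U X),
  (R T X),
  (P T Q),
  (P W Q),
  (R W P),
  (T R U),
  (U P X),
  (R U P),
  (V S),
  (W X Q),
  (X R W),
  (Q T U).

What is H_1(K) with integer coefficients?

H_1 ≅ Z/2.

Take the total order P < Q < R < S < T < U < V < W < X on the vertex set. Then K (dimension 2) consists of the simplices:

  0-simplices (9): P, Q, R, S, T, U, V, W, X
  1-simplices (19): PQ, PR, PT, PU, PW, PX, QT, QU, QW, QX, RT, RU, RW, RX, SV, TU, TX, UX, WX
  2-simplices (12): PQT, PQW, PRU, PRW, PTX, PUX, QTU, QUX, QWX, RTU, RTX, RWX

giving chain groups C_0 ≅ Z^9, C_1 ≅ Z^19, C_2 ≅ Z^12.

The boundary map ∂_1: C_1 → C_0 maps an edge to its endpoints' difference, ∂[p,q] = q − p. For instance
  ∂PU = U − P.
The resulting 9×19 matrix has rank 7, and its Smith normal form has invariant factors (1,1,1,1,1,1,1).

The boundary map ∂_2: C_2 → C_1 maps a triangle to the signed sum of its edges. For instance
  ∂PRU = RU − PU + PR,
  ∂QWX = WX − QX + QW.
This gives a 19×12 integer matrix of rank 12; reducing to Smith normal form yields diagonal entries (1,1,1,1,1,1,1,1,1,1,1,2).

Reading off H_k = ker ∂_k / im ∂_{k+1}:

  H_1: rank ker ∂_1 − rank ∂_2 = (19 − 7) − 12 = 0, and ∂_2 has invariant factor 2 > 1, so H_1 = Z/2.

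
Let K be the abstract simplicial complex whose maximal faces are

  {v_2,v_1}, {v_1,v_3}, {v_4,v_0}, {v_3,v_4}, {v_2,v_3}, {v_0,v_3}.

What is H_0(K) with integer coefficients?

Fix the vertex order v_0 < v_1 < v_2 < v_3 < v_4 and write every simplex with vertices in increasing order. Then dim K = 1 and the simplices of K are:

  0-simplices (5): [v_0], [v_1], [v_2], [v_3], [v_4]
  1-simplices (6): [v_0,v_3], [v_0,v_4], [v_1,v_2], [v_1,v_3], [v_2,v_3], [v_3,v_4]

giving chain groups C_0 ≅ Z^5, C_1 ≅ Z^6.

∂_1: C_1 → C_0 sends each edge [p,q] (with p < q) to q − p.
This gives a 5×6 integer matrix of rank 4; reducing to Smith normal form yields diagonal entries (1,1,1,1).

Computing H_k = (kernel of ∂_k) / (image of ∂_{k+1}):

  H_0: rank C_0 − rank ∂_1 = 5 − 4 = 1, and the invariant factors of ∂_1 are all 1, so H_0 = Z.

H_0 ≅ Z.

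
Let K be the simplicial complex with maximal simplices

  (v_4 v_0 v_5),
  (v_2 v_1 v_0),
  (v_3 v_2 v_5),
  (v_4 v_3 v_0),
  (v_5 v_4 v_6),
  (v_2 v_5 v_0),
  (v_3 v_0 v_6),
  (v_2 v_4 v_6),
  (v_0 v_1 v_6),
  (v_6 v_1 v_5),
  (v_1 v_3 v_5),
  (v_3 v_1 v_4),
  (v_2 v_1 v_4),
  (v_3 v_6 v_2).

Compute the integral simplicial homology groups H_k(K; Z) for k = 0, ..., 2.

H_0 ≅ Z,  H_1 ≅ Z^2,  H_2 ≅ Z.

Take the total order v_0 < v_1 < v_2 < v_3 < v_4 < v_5 < v_6 on the vertex set. Then K (dimension 2) consists of the simplices:

  0-simplices (7): [v_0], [v_1], [v_2], [v_3], [v_4], [v_5], [v_6]
  1-simplices (21): (21 of them)
  2-simplices (14): (14 of them)

so the chain groups are C_0 ≅ Z^7, C_1 ≅ Z^21, C_2 ≅ Z^14.

Boundary ∂_1: C_1 → C_0 is given by ∂[p,q] = [q] − [p].
The resulting 7×21 matrix has rank 6, and its Smith normal form has invariant factors (1,1,1,1,1,1).

Boundary ∂_2: C_2 → C_1 maps a triangle to the signed sum of its edges. For instance
  ∂[v_2,v_3,v_6] = [v_3,v_6] − [v_2,v_6] + [v_2,v_3],
  ∂[v_0,v_3,v_6] = [v_3,v_6] − [v_0,v_6] + [v_0,v_3].
The resulting 21×14 matrix has rank 13, and its Smith normal form has invariant factors (1,1,1,1,1,1,1,1,1,1,1,1,1).

From H_k ≅ ker(∂_k) / im(∂_{k+1}) we obtain:

  H_0: rank C_0 − rank ∂_1 = 7 − 6 = 1, and the invariant factors of ∂_1 are all 1, so H_0 = Z.
  H_1: rank ker ∂_1 − rank ∂_2 = (21 − 6) − 13 = 2, and the invariant factors of ∂_2 are all 1, so H_1 = Z^2.
  H_2: rank ker ∂_2 − rank ∂_3 = (14 − 13) − 0 = 1, and there is no ∂_3, so H_2 = Z.

As a check, the Euler characteristic is 7 − 21 + 14 = 0, which agrees with 1 − 2 + 1 = 0.
(K is a triangulation of the torus T^2.)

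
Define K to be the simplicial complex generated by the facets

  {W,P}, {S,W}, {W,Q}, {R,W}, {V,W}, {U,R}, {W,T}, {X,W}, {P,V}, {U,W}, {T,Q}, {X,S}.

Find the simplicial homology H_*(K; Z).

H_0 = Z,  H_1 = Z^4.

K has 9 vertices, 12 edges.
rank ∂_0 = 0, rank ∂_1 = 8 ⇒ b_0 = 9 − 0 − 8 = 1; all invariant factors of ∂_1 are 1 so no torsion. So H_0 ≅ Z.
rank ∂_1 = 8, rank ∂_2 = 0 ⇒ b_1 = 12 − 8 − 0 = 4. So H_1 ≅ Z^4.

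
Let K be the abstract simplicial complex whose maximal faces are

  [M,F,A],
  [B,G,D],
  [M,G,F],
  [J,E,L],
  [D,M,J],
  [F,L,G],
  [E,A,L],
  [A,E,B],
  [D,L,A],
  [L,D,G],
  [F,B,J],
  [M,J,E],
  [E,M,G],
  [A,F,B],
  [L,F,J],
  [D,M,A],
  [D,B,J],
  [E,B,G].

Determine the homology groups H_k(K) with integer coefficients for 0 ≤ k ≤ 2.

Take the total order A < B < D < E < F < G < J < L < M on the vertex set. Then K (dimension 2) consists of the simplices:

  0-simplices (9): A, B, D, E, F, G, J, L, M
  1-simplices (27): AB, AD, AE, AF, AL, AM, BD, BE, BF, BG, BJ, DG, DJ, DL, DM, EG, EJ, EL, EM, FG, FJ, FL, FM, GL, GM, JL, JM
  2-simplices (18): ABE, ABF, ADL, ADM, AEL, AFM, BDG, BDJ, BEG, BFJ, DGL, DJM, EGM, EJL, EJM, FGL, FGM, FJL

so the chain groups are C_0 ≅ Z^9, C_1 ≅ Z^27, C_2 ≅ Z^18.

Boundary ∂_1: C_1 → C_0 is given by ∂[p,q] = [q] − [p]. For instance
  ∂AL = L − A.
This gives a 9×27 integer matrix of rank 8; reducing to Smith normal form yields diagonal entries (1,1,1,1,1,1,1,1).

Boundary ∂_2: C_2 → C_1 maps a triangle to the signed sum of its edges. For instance
  ∂ADL = DL − AL + AD,
  ∂DJM = JM − DM + DJ.
This gives a 27×18 integer matrix of rank 17; reducing to Smith normal form yields diagonal entries (1,1,1,1,1,1,1,1,1,1,1,1,1,1,1,1,1).

From H_k ≅ ker(∂_k) / im(∂_{k+1}) we obtain:

  H_0: rank C_0 − rank ∂_1 = 9 − 8 = 1, and the invariant factors of ∂_1 are all 1, so H_0 = Z.
  H_1: rank ker ∂_1 − rank ∂_2 = (27 − 8) − 17 = 2, and the invariant factors of ∂_2 are all 1, so H_1 = Z^2.
  H_2: rank ker ∂_2 − rank ∂_3 = (18 − 17) − 0 = 1, and there is no ∂_3, so H_2 = Z.

H_0 = Z,  H_1 = Z^2,  H_2 = Z.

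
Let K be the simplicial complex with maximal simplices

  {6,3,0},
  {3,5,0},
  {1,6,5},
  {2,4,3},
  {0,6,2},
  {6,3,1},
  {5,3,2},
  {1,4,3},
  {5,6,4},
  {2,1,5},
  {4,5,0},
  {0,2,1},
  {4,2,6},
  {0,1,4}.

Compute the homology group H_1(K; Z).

H_1 ≅ Z^2.

Take the total order 0 < 1 < 2 < 3 < 4 < 5 < 6 on the vertex set. Then K (dimension 2) consists of the simplices:

  0-simplices (7): [0], [1], [2], [3], [4], [5], [6]
  1-simplices (21): [0,1], [0,2], [0,3], [0,4], [0,5], [0,6], [1,2], [1,3], [1,4], [1,5], [1,6], [2,3], [2,4], [2,5], [2,6], [3,4], [3,5], [3,6], [4,5], [4,6], [5,6]
  2-simplices (14): [0,1,2], [0,1,4], [0,2,6], [0,3,5], [0,3,6], [0,4,5], [1,2,5], [1,3,4], [1,3,6], [1,5,6], [2,3,4], [2,3,5], [2,4,6], [4,5,6]

Hence C_0 ≅ Z^7, C_1 ≅ Z^21, C_2 ≅ Z^14.

∂_1: C_1 → C_0 is given by ∂[p,q] = [q] − [p].
As a 7×21 matrix over Z this has rank 6, with invariant factors (1,1,1,1,1,1).

The boundary map ∂_2: C_2 → C_1 maps a triangle to the signed sum of its edges. For instance
  ∂[0,3,5] = [3,5] − [0,5] + [0,3],
  ∂[0,2,6] = [2,6] − [0,6] + [0,2].
The 21×14 boundary matrix has rank 13 and Smith normal form diag(1,1,1,1,1,1,1,1,1,1,1,1,1).

Now H_k = ker ∂_k / im ∂_{k+1}, so:

  H_1: rank ker ∂_1 − rank ∂_2 = (21 − 6) − 13 = 2, and the invariant factors of ∂_2 are all 1, so H_1 = Z^2.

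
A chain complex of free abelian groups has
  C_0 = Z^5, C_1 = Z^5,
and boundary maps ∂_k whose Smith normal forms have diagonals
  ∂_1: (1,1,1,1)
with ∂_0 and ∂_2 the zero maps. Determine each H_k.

H_0: b_0 = 5 − 0 − 4 = 1; torsion from ∂_1 factors > 1: none. So H_0 ≅ Z.
H_1: b_1 = 5 − 4 − 0 = 1; torsion from ∂_2 factors > 1: none. So H_1 ≅ Z.

H_0 ≅ Z,  H_1 ≅ Z.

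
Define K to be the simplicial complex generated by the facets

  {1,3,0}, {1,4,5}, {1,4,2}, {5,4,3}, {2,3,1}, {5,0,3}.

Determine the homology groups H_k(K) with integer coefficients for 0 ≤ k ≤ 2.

H_0 = Z,  H_1 = Z,  H_2 = 0.

Fix the vertex order 0 < 1 < 2 < 3 < 4 < 5 and write every simplex with vertices in increasing order. Then dim K = 2 and the simplices of K are:

  0-simplices (6): [0], [1], [2], [3], [4], [5]
  1-simplices (12): [0,1], [0,3], [0,5], [1,2], [1,3], [1,4], [1,5], [2,3], [2,4], [3,4], [3,5], [4,5]
  2-simplices (6): [0,1,3], [0,3,5], [1,2,3], [1,2,4], [1,4,5], [3,4,5]

giving chain groups C_0 ≅ Z^6, C_1 ≅ Z^12, C_2 ≅ Z^6.

∂_1: C_1 → C_0 maps an edge to its endpoints' difference, ∂[p,q] = q − p. For instance
  ∂[2,4] = [4] − [2].
The resulting 6×12 matrix has rank 5, and its Smith normal form has invariant factors (1,1,1,1,1).

The boundary map ∂_2: C_2 → C_1 maps a triangle to the signed sum of its edges. For instance
  ∂[0,1,3] = [1,3] − [0,3] + [0,1],
  ∂[0,3,5] = [3,5] − [0,5] + [0,3].
The 12×6 boundary matrix has rank 6 and Smith normal form diag(1,1,1,1,1,1).

Computing H_k = (kernel of ∂_k) / (image of ∂_{k+1}):

  H_0: rank C_0 − rank ∂_1 = 6 − 5 = 1, and the invariant factors of ∂_1 are all 1, so H_0 ≅ Z.
  H_1: rank ker ∂_1 − rank ∂_2 = (12 − 5) − 6 = 1, and the invariant factors of ∂_2 are all 1, so H_1 ≅ Z.
  H_2: rank ker ∂_2 − rank ∂_3 = (6 − 6) − 0 = 0, and there is no ∂_3, so H_2 ≅ 0.

As a check, the Euler characteristic is 6 − 12 + 6 = 0, which agrees with 1 − 1 + 0 = 0.
(K is a triangulation of the cylinder S^1 x I.)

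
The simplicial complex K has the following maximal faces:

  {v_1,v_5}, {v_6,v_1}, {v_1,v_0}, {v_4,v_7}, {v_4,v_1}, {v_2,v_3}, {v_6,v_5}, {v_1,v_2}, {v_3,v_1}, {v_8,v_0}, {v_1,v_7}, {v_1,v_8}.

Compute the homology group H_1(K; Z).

H_1 ≅ Z^4.

We work with the vertex ordering v_0 < v_1 < v_2 < v_3 < v_4 < v_5 < v_6 < v_7 < v_8. The simplices of K, each written with vertices in increasing order, are:

  0-simplices (9): [v_0], [v_1], [v_2], [v_3], [v_4], [v_5], [v_6], [v_7], [v_8]
  1-simplices (12): [v_0,v_1], [v_0,v_8], [v_1,v_2], [v_1,v_3], [v_1,v_4], [v_1,v_5], [v_1,v_6], [v_1,v_7], [v_1,v_8], [v_2,v_3], [v_4,v_7], [v_5,v_6]

giving chain groups C_0 ≅ Z^9, C_1 ≅ Z^12.

Boundary ∂_1: C_1 → C_0 is given by ∂[p,q] = [q] − [p]. For instance
  ∂[v_4,v_7] = [v_7] − [v_4].
As a 9×12 matrix over Z this has rank 8, with invariant factors (1,1,1,1,1,1,1,1).

Now H_k = ker ∂_k / im ∂_{k+1}, so:

  H_1: rank ker ∂_1 − rank ∂_2 = (12 − 8) − 0 = 4, and there is no ∂_2, so H_1 = Z^4.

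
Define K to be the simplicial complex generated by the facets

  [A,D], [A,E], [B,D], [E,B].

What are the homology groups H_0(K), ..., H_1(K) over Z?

H_0 ≅ Z,  H_1 ≅ Z.

We work with the vertex ordering A < B < D < E. The simplices of K, each written with vertices in increasing order, are:

  0-simplices (4): A, B, D, E
  1-simplices (4): AD, AE, BD, BE

giving chain groups C_0 ≅ Z^4, C_1 ≅ Z^4.

∂_1: C_1 → C_0 is given by ∂[p,q] = [q] − [p]. For instance
  ∂BE = E − B.
The resulting 4×4 matrix has rank 3, and its Smith normal form has invariant factors (1,1,1).

From H_k ≅ ker(∂_k) / im(∂_{k+1}) we obtain:

  H_0: rank C_0 − rank ∂_1 = 4 − 3 = 1, and the invariant factors of ∂_1 are all 1, so H_0 = Z.
  H_1: rank ker ∂_1 − rank ∂_2 = (4 − 3) − 0 = 1, and there is no ∂_2, so H_1 = Z.

As a check, the Euler characteristic is 4 − 4 = 0, which agrees with 1 − 1 = 0.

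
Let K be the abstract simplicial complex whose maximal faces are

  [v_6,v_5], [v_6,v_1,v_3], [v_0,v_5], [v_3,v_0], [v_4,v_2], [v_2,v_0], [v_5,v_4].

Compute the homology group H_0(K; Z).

H_0 ≅ Z.

We work with the vertex ordering v_0 < v_1 < v_2 < v_3 < v_4 < v_5 < v_6. The simplices of K, each written with vertices in increasing order, are:

  0-simplices (7): [v_0], [v_1], [v_2], [v_3], [v_4], [v_5], [v_6]
  1-simplices (9): [v_0,v_2], [v_0,v_3], [v_0,v_5], [v_1,v_3], [v_1,v_6], [v_2,v_4], [v_3,v_6], [v_4,v_5], [v_5,v_6]
  2-simplices (1): [v_1,v_3,v_6]

Hence C_0 ≅ Z^7, C_1 ≅ Z^9, C_2 ≅ Z^1.

The boundary map ∂_1: C_1 → C_0 maps an edge to its endpoints' difference, ∂[p,q] = q − p.
The resulting 7×9 matrix has rank 6, and its Smith normal form has invariant factors (1,1,1,1,1,1).

The boundary map ∂_2: C_2 → C_1 maps a triangle to the signed sum of its edges. For instance
  ∂[v_1,v_3,v_6] = [v_3,v_6] − [v_1,v_6] + [v_1,v_3].
The 9×1 boundary matrix has rank 1 and Smith normal form diag(1).

Computing H_k = (kernel of ∂_k) / (image of ∂_{k+1}):

  H_0: rank C_0 − rank ∂_1 = 7 − 6 = 1, and the invariant factors of ∂_1 are all 1, so H_0 ≅ Z.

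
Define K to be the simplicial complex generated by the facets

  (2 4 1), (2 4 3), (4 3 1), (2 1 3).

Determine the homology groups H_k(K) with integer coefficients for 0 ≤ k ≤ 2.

H_0 ≅ Z,  H_1 = 0,  H_2 ≅ Z.

Fix the vertex order 1 < 2 < 3 < 4 and write every simplex with vertices in increasing order. Then dim K = 2 and the simplices of K are:

  0-simplices (4): [1], [2], [3], [4]
  1-simplices (6): [1,2], [1,3], [1,4], [2,3], [2,4], [3,4]
  2-simplices (4): [1,2,3], [1,2,4], [1,3,4], [2,3,4]

Hence C_0 ≅ Z^4, C_1 ≅ Z^6, C_2 ≅ Z^4.

Boundary ∂_1: C_1 → C_0 sends each edge [p,q] (with p < q) to q − p.
As a 4×6 matrix over Z this has rank 3, with invariant factors (1,1,1).

Boundary ∂_2: C_2 → C_1 maps a triangle to the signed sum of its edges. For instance
  ∂[1,2,3] = [2,3] − [1,3] + [1,2],
  ∂[1,3,4] = [3,4] − [1,4] + [1,3].
The resulting 6×4 matrix has rank 3, and its Smith normal form has invariant factors (1,1,1).

From H_k ≅ ker(∂_k) / im(∂_{k+1}) we obtain:

  H_0: rank C_0 − rank ∂_1 = 4 − 3 = 1, and the invariant factors of ∂_1 are all 1, so H_0 = Z.
  H_1: rank ker ∂_1 − rank ∂_2 = (6 − 3) − 3 = 0, and the invariant factors of ∂_2 are all 1, so H_1 = 0.
  H_2: rank ker ∂_2 − rank ∂_3 = (4 − 3) − 0 = 1, and there is no ∂_3, so H_2 = Z.

(K is a triangulation of the 2-sphere S^2.)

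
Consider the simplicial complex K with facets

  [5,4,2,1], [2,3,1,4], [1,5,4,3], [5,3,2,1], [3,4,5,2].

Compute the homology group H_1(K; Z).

Order the vertices as 1 < 2 < 3 < 4 < 5. Listing each simplex with vertices in this order, K has dimension 3 with simplices:

  0-simplices (5): [1], [2], [3], [4], [5]
  1-simplices (10): [1,2], [1,3], [1,4], [1,5], [2,3], [2,4], [2,5], [3,4], [3,5], [4,5]
  2-simplices (10): [1,2,3], [1,2,4], [1,2,5], [1,3,4], [1,3,5], [1,4,5], [2,3,4], [2,3,5], [2,4,5], [3,4,5]
  3-simplices (5): [1,2,3,4], [1,2,3,5], [1,2,4,5], [1,3,4,5], [2,3,4,5]

so the chain groups are C_0 ≅ Z^5, C_1 ≅ Z^10, C_2 ≅ Z^10, C_3 ≅ Z^5.

∂_1: C_1 → C_0 sends each edge [p,q] (with p < q) to q − p. For instance
  ∂[1,4] = [4] − [1].
The resulting 5×10 matrix has rank 4, and its Smith normal form has invariant factors (1,1,1,1).

Boundary ∂_2: C_2 → C_1 sends each 2-simplex [p,q,r] to [q,r] − [p,r] + [p,q]. For instance
  ∂[2,3,4] = [3,4] − [2,4] + [2,3],
  ∂[2,3,5] = [3,5] − [2,5] + [2,3].
As a 10×10 matrix over Z this has rank 6, with invariant factors (1,1,1,1,1,1).

∂_3: C_3 → C_2 sends each 3-simplex σ to the alternating sum Σ_i (−1)^i (σ with its i-th vertex removed). For instance
  ∂[1,3,4,5] = [3,4,5] − [1,4,5] + [1,3,5] − [1,3,4],
  ∂[1,2,4,5] = [2,4,5] − [1,4,5] + [1,2,5] − [1,2,4].
The 10×5 boundary matrix has rank 4 and Smith normal form diag(1,1,1,1).

Reading off H_k = ker ∂_k / im ∂_{k+1}:

  H_1: rank ker ∂_1 − rank ∂_2 = (10 − 4) − 6 = 0, and the invariant factors of ∂_2 are all 1, so H_1 ≅ 0.

(K is a triangulation of the 3-sphere S^3.)

H_1 = 0.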